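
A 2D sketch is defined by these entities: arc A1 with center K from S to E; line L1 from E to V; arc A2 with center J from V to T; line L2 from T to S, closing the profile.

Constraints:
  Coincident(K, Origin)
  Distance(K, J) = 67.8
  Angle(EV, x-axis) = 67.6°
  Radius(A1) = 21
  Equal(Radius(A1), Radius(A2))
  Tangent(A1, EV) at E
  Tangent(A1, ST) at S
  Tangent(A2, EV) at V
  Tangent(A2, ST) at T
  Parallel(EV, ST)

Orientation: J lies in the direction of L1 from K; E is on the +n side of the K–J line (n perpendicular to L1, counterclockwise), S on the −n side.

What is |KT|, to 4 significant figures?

70.98

The slot axis is L1's direction at 67.6°, so u = (cos 67.6°, sin 67.6°) = (0.3811, 0.9245) and n = (−sin 67.6°, cos 67.6°) = (-0.9245, 0.3811). K is at the origin and J lies 67.8 along u from K, so J = 67.8·u = (25.84, 62.68). Tangency of A1 to both parallel lines with radius 21.0 puts E and S at K ± 21.0·n: E = (-19.42, 8.002), S = (19.42, -8.002). Equal radii place V and T the same way about J: V = J + 21.0·n = (6.421, 70.69), T = J − 21.0·n = (45.25, 54.68). Then |KT| = |T − K| = 70.98.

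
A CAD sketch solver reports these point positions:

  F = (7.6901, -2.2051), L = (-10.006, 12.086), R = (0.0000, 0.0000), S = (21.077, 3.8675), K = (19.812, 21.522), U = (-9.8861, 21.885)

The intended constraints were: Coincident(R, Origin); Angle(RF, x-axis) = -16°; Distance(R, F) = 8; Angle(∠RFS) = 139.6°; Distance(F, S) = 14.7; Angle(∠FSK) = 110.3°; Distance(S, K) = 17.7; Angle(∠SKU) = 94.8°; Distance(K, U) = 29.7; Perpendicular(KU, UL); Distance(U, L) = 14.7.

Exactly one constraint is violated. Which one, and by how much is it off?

Distance(U, L) = 14.7 — off by 4.90.

R = (0.00, 0.00) ✓; RF at -16.00° ✓; |RF| = 8.000 ✓; ∠RFS = 139.6° ✓; |FS| = 14.70 ✓; ∠FSK = 110.3° ✓; |SK| = 17.70 ✓; ∠SKU = 94.80° ✓; |KU| = 29.70 ✓; ∠(KU, UL) = 90.00° ✓; |UL| = 9.800 ✗.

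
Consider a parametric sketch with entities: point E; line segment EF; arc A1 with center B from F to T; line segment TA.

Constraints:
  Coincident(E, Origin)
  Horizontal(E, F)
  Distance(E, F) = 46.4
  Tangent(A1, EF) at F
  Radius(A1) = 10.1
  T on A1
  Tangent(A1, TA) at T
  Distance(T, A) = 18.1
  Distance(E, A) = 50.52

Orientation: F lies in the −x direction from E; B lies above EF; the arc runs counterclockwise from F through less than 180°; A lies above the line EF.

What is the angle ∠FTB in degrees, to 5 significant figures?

38.486°

E is at the origin; EF is horizontal with |EF| = 46.4 and F on the −x side, so F = (-46.400, 0.0000). A1 meets EF tangentially, so BF is at right angles to EF, so B = F + (0, 10.1) = (-46.400, 10.100). Since BT ⟂ TA (tangency), |BA| = √(10.1² + 18.1²) = 20.727 regardless of where T sits on A1. So A lies on both circle(E, 50.52) and circle(B, 20.727); the above-EF intersection is A = (-40.640, 30.011). T is the foot of the tangent from A: T = (-36.560, 12.377).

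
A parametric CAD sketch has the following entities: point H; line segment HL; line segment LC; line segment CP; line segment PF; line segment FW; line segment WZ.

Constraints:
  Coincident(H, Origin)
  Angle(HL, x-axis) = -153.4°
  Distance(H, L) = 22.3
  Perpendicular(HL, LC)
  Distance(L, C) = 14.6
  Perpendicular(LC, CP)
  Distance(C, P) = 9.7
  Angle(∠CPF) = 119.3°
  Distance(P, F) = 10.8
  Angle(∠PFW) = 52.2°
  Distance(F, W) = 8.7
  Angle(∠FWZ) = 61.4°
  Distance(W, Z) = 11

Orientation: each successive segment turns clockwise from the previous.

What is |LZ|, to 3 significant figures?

20.0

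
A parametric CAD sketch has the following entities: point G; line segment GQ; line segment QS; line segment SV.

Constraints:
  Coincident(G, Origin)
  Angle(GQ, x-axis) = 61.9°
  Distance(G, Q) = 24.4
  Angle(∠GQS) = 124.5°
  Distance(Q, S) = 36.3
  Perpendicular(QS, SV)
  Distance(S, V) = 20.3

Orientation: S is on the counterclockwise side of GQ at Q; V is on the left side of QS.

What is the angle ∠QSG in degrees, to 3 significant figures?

21.9°

G is at the origin; GQ runs at 61.9° with length 24.4, so Q = 24.4·(cos 61.9°, sin 61.9°) = (11.5, 21.5). ∠GQS = 124.5°, so QS runs at 61.9° + (180° − 124.5°) = 117° from the x-axis; with |QS| = 36.3, S = Q + 36.3·(cos 117°, sin 117°) = (-5.21, 53.8). Then cos ∠QSG = SQ·SG / (|SQ||SG|), giving 21.9°.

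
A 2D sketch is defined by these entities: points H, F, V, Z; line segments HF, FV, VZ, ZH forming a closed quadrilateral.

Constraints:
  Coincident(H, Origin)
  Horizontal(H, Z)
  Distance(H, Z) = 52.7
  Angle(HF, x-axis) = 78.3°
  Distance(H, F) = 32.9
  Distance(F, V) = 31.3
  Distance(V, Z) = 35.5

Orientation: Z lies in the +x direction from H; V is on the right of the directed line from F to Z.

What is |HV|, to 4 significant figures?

17.53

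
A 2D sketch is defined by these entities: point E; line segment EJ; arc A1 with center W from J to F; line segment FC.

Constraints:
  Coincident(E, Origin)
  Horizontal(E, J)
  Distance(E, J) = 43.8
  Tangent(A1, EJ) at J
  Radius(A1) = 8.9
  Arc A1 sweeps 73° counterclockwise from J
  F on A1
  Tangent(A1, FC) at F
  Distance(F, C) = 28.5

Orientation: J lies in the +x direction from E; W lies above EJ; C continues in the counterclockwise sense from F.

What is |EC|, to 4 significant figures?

69.31

E is at the origin; E and J share the same y with |EJ| = 43.8 and J on the +x side, so J = (43.80, 0.000). The tangent condition forces WJ to be normal to EJ, so W = J + (0, 8.9) = (43.80, 8.900). On A1, J sits at bearing -90° from W; a 73° counterclockwise sweep puts F at bearing -17°, so F = W + 8.9·(cos -17°, sin -17°) = (52.31, 6.298). Since A1 is tangent to FC there, WF ⟂ FC, so FC runs along (−sin -17°, cos -17°); with |FC| = 28.5, C = (60.64, 33.55). Then |EC| = |C − E| = 69.31.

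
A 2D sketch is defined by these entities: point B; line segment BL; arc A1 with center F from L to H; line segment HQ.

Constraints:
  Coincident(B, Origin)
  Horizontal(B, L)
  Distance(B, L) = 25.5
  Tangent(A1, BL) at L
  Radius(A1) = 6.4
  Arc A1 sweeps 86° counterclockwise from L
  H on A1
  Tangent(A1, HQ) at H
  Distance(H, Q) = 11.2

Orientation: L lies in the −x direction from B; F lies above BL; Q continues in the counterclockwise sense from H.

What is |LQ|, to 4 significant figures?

18.56

On A1, L sits at bearing -90° from F; an 86° counterclockwise sweep puts H at bearing -4°, so H = F + 6.4·(cos -4°, sin -4°) = (-19.12, 5.954). A1 meets HQ tangentially, so FH is at right angles to HQ, so HQ runs along (−sin -4°, cos -4°); with |HQ| = 11.2, Q = (-18.33, 17.13). Then |LQ| = |Q − L| = 18.56.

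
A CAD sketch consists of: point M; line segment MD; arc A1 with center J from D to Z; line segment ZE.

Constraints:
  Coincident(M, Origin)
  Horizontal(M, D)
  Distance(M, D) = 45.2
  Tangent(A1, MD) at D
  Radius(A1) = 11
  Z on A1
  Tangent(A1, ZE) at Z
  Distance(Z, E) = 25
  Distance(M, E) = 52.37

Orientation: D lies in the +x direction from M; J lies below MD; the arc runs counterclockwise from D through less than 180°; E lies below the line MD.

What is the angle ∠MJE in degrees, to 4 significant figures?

86.22°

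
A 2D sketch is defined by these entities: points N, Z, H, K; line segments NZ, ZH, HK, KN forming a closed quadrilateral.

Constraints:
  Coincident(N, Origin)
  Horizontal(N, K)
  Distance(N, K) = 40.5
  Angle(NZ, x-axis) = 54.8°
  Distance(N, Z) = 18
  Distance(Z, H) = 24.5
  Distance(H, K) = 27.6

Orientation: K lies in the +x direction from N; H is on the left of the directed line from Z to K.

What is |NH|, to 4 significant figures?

41.38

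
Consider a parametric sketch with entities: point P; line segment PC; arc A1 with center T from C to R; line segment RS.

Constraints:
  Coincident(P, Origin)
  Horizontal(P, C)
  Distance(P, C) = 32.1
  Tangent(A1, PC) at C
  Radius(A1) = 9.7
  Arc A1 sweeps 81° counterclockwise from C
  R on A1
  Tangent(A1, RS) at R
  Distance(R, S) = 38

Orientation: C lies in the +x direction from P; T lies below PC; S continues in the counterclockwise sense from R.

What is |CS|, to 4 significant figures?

48.28

P is at the origin; PC is horizontal with |PC| = 32.1 and C on the +x side, so C = (32.10, 0.000). A1 meets PC tangentially, so TC is at right angles to PC, so T = C + (0, -9.7) = (32.10, -9.700). On A1, C sits at bearing 90° from T; an 81° counterclockwise sweep puts R at bearing 171°, so R = T + 9.7·(cos 171°, sin 171°) = (22.52, -8.183). The tangent condition forces TR to be normal to RS, so RS runs along (−sin 171°, cos 171°); with |RS| = 38.0, S = (16.57, -45.71). Then |CS| = |S − C| = 48.28.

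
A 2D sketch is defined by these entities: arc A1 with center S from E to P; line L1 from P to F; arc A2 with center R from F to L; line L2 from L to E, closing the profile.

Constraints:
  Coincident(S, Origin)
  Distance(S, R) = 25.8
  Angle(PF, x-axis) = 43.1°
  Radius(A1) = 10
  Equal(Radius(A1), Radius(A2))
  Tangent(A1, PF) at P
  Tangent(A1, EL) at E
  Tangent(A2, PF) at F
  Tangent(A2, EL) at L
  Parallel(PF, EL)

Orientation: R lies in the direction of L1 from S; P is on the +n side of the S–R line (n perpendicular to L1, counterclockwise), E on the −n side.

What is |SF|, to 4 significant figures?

27.67

The slot axis is L1's direction at 43.1°, so u = (cos 43.1°, sin 43.1°) = (0.7302, 0.6833) and n = (−sin 43.1°, cos 43.1°) = (-0.6833, 0.7302). S is at the origin and R lies 25.8 along u from S, so R = 25.8·u = (18.84, 17.63). Tangency of A1 to both parallel lines with radius 10.0 puts P and E at S ± 10.0·n: P = (-6.833, 7.302), E = (6.833, -7.302). Equal radii place F and L the same way about R: F = R + 10.0·n = (12.01, 24.93), L = R − 10.0·n = (25.67, 10.33). Then |SF| = |F − S| = 27.67.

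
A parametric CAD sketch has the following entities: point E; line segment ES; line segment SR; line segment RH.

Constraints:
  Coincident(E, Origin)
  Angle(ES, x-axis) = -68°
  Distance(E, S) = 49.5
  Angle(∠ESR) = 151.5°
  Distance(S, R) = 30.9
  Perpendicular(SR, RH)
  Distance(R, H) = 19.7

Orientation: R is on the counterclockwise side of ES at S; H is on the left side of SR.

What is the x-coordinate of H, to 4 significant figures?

54.92

E is at the origin; ES runs at -68.0° with length 49.5, so S = 49.5·(cos -68.0°, sin -68.0°) = (18.54, -45.90). ∠ESR = 151.5°, so SR runs at -68.0° + (180° − 151.5°) = -39.50° from the x-axis; with |SR| = 30.9, R = S + 30.9·(cos -39.50°, sin -39.50°) = (42.39, -65.55). SR is perpendicular to RH; with |RH| = 19.7 on the left of SR, H = R + 19.7·(0.6361, 0.7716) = (54.92, -50.35). So H.x = 54.92.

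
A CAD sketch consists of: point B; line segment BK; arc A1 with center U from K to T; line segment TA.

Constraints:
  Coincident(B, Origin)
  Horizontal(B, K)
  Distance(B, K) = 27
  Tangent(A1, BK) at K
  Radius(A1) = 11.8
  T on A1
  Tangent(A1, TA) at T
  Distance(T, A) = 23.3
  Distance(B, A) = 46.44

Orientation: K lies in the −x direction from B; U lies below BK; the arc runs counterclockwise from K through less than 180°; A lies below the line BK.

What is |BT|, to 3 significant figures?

41.2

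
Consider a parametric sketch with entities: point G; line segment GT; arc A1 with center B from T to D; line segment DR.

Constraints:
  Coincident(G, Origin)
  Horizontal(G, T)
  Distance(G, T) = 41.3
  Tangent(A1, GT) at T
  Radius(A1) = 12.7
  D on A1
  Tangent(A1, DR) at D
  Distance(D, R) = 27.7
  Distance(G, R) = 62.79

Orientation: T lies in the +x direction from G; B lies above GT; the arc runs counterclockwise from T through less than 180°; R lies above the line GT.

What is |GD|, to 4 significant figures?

55.91

Checks: |GT| = 41.30 ✓; |BT| = 12.70 ✓; |BD| = 12.70 ✓; ∠(BD, DR) = 90.00° ✓; |DR| = 27.70 ✓; |GR| = 62.79 ✓.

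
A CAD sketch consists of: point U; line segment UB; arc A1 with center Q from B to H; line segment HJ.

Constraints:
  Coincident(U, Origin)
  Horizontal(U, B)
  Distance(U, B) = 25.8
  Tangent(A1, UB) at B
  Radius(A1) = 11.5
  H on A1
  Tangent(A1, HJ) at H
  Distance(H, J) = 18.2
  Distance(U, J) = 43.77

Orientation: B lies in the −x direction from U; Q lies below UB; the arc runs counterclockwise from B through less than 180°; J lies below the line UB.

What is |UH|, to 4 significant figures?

39.75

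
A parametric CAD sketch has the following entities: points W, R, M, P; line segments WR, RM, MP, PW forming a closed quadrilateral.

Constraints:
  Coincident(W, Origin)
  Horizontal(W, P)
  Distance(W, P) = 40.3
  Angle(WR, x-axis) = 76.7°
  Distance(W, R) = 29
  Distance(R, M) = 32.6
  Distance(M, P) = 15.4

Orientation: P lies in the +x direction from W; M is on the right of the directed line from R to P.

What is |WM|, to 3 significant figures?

25.0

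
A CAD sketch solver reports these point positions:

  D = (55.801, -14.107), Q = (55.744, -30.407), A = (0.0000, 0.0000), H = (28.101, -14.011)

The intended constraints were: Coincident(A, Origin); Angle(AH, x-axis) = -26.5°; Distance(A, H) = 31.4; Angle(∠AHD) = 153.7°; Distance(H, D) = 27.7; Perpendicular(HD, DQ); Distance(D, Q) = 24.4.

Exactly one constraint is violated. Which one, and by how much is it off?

Distance(D, Q) = 24.4 — off by 8.10.

A = (0.00, 0.00) ✓; AH at -26.50° ✓; |AH| = 31.40 ✓; ∠AHD = 153.7° ✓; |HD| = 27.70 ✓; ∠(HD, DQ) = 90.00° ✓; |DQ| = 16.30 ✗.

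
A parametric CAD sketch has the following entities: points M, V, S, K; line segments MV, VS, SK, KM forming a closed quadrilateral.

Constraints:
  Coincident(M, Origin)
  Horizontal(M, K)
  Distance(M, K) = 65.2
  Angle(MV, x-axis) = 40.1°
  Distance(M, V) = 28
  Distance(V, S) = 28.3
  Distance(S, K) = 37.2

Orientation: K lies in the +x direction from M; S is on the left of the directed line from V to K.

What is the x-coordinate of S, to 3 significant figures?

46.1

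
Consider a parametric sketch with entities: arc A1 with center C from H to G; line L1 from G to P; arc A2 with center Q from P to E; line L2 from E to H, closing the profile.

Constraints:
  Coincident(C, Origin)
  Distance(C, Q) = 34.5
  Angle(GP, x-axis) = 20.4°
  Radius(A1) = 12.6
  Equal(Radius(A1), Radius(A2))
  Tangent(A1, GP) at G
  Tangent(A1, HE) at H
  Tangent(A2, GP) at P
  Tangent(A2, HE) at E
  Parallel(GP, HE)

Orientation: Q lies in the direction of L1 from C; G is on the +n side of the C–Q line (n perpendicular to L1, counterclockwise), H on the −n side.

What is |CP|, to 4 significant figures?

36.73

The slot axis is L1's direction at 20.4°, so u = (cos 20.4°, sin 20.4°) = (0.9373, 0.3486) and n = (−sin 20.4°, cos 20.4°) = (-0.3486, 0.9373). C is at the origin and Q lies 34.5 along u from C, so Q = 34.5·u = (32.34, 12.03). Tangency of A1 to both parallel lines with radius 12.6 puts G and H at C ± 12.6·n: G = (-4.392, 11.81), H = (4.392, -11.81). Equal radii place P and E the same way about Q: P = Q + 12.6·n = (27.94, 23.84), E = Q − 12.6·n = (36.73, 0.2160). Then |CP| = |P − C| = 36.73.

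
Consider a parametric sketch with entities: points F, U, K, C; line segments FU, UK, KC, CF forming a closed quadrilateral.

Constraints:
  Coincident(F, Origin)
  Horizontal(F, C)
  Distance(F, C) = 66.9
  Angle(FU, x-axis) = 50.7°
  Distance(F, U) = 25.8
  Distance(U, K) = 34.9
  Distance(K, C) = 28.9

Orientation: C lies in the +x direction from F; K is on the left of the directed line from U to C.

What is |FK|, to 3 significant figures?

56.4

Checks: |UK| = 34.90 ✓; |KC| = 28.90 ✓.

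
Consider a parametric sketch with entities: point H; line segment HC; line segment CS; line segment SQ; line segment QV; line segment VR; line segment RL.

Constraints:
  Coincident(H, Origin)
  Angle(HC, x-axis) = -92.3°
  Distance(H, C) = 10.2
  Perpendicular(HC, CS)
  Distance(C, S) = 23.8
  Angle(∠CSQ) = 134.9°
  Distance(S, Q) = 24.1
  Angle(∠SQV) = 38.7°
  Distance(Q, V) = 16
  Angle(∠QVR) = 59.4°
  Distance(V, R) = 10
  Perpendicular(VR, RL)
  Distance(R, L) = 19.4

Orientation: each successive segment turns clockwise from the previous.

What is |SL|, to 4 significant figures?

29.53

H is at the origin; HC runs at -92.3° with length 10.2, so C = (-0.4093, -10.19). HC ⟂ CS, so CS runs at 177.7°; with |CS| = 23.8, S = (-24.19, -9.237). ∠CSQ = 134.9° gives SQ at 132.6° from the x-axis; with |SQ| = 24.1, Q = (-40.50, 8.503). ∠SQV = 38.7° gives QV at -8.700° from the x-axis; with |QV| = 16.0, V = (-24.69, 6.083). ∠QVR = 59.4° gives VR at -129.3° from the x-axis; with |VR| = 10.0, R = (-31.02, -1.655). The perpendicularity gives RL at right angles to VR, so RL runs at 140.7°; with |RL| = 19.4, L = (-46.03, 10.63). Then |SL| = |L − S| = 29.53.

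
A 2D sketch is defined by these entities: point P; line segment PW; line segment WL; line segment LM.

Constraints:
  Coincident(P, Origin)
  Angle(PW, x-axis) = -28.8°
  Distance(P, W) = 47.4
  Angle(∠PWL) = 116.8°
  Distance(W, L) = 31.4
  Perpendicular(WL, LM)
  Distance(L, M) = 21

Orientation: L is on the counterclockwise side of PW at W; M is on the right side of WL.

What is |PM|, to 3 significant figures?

82.4

P is at the origin; PW runs at -28.8° with length 47.4, so W = 47.4·(cos -28.8°, sin -28.8°) = (41.5, -22.8). ∠PWL = 116.8°, so WL runs at -28.8° + (180° − 116.8°) = 34.4° from the x-axis; with |WL| = 31.4, L = W + 31.4·(cos 34.4°, sin 34.4°) = (67.4, -5.10). The perpendicularity gives LM at right angles to WL; with |LM| = 21.0 on the right of WL, M = L + 21.0·(0.565, -0.825) = (79.3, -22.4). Then |PM| = |M − P| = 82.4.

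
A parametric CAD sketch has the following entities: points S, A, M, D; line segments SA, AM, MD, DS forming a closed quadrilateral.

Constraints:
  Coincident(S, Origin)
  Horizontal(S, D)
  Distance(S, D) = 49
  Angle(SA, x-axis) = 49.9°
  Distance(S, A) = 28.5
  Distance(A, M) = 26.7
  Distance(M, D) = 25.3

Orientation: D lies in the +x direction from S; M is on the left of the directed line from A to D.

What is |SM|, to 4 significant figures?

51.35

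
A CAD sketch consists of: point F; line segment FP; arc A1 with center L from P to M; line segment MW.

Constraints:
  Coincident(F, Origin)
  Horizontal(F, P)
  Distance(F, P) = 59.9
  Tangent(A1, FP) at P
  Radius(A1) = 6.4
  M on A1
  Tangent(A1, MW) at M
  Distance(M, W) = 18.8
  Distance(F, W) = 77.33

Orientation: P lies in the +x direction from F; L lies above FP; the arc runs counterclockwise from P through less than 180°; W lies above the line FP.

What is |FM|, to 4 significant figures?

65.52

Checks: |LM| = 6.400 ✓; ∠(LM, MW) = 90.00° ✓; |MW| = 18.80 ✓; |FW| = 77.33 ✓.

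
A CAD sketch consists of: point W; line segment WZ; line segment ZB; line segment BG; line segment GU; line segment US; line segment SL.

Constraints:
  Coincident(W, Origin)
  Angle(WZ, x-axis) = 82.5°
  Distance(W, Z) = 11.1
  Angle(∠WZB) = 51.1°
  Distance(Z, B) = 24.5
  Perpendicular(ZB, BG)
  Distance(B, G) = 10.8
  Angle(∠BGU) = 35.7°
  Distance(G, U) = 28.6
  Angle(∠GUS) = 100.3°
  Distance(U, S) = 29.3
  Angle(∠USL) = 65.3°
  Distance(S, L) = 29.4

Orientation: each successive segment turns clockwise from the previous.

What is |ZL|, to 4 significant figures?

39.32

W is at the origin; WZ runs at 82.5° with length 11.1, so Z = (1.449, 11.01). ∠WZB = 51.1° gives ZB at -46.40° from the x-axis; with |ZB| = 24.5, B = (18.34, -6.737). ZB is perpendicular to BG, so BG runs at -136.4°; with |BG| = 10.8, G = (10.52, -14.19). ∠BGU = 35.7° gives GU at 79.30° from the x-axis; with |GU| = 28.6, U = (15.83, 13.92). ∠GUS = 100.3° gives US at -0.4000° from the x-axis; with |US| = 29.3, S = (45.13, 13.71). ∠USL = 65.3° gives SL at -115.1° from the x-axis; with |SL| = 29.4, L = (32.66, -12.91). Then |ZL| = |L − Z| = 39.32.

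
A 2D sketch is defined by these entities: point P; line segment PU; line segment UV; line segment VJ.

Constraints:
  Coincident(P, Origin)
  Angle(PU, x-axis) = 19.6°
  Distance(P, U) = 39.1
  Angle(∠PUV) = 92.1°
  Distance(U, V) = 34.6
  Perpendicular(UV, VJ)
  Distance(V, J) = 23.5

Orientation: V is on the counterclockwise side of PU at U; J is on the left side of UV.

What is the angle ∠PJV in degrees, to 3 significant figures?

113°

∠PUV = 92.1°, so UV runs at 19.6° + (180° − 92.1°) = 108° from the x-axis; with |UV| = 34.6, V = U + 34.6·(cos 108°, sin 108°) = (26.4, 46.1). UV ⟂ VJ; with |VJ| = 23.5 on the left of UV, J = V + 23.5·(-0.954, -0.301) = (4.02, 39.0). Then cos ∠PJV = JP·JV / (|JP||JV|), giving 113°.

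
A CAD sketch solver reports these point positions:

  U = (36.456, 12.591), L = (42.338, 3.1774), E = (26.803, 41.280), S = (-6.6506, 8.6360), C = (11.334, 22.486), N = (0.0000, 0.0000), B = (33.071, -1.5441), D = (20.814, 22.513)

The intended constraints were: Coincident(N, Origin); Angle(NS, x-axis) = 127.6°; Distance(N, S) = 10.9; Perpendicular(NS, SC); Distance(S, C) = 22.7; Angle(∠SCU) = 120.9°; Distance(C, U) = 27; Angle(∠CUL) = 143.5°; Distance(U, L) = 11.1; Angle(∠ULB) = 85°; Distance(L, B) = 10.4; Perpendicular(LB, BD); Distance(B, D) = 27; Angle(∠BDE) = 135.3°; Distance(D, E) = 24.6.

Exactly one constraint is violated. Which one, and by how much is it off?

Distance(D, E) = 24.6 — off by 4.90.

N = (0.00, 0.00) ✓; NS at 127.6° ✓; |NS| = 10.90 ✓; ∠(NS, SC) = 90.00° ✓; |SC| = 22.70 ✓; ∠SCU = 120.9° ✓; |CU| = 27.00 ✓; ∠CUL = 143.5° ✓; |UL| = 11.10 ✓; ∠ULB = 85.00° ✓; |LB| = 10.40 ✓; ∠(LB, BD) = 90.00° ✓; |BD| = 27.00 ✓; ∠BDE = 135.3° ✓; |DE| = 19.70 ✗.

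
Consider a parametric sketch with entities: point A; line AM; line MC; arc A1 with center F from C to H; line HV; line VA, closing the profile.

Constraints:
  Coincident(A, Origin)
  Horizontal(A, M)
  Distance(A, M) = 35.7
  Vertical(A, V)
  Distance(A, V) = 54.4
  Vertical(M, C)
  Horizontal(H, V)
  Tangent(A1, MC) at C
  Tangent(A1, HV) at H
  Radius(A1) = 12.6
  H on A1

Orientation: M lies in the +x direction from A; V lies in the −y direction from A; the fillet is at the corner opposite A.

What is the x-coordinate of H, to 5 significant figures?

23.100

The virtual corner opposite A is at (35.700, -54.400). Tangency of A1 to MC means the radius FC is perpendicular to MC and tangency of A1 to HV means the radius FH is perpendicular to HV, with radius 12.6, so the center F sits 12.6 in from both sides at F = (23.100, -41.800). That places the tangent points at C = (35.700, -41.800) on MC and H = (23.100, -54.400) on HV. So H.x = 23.100.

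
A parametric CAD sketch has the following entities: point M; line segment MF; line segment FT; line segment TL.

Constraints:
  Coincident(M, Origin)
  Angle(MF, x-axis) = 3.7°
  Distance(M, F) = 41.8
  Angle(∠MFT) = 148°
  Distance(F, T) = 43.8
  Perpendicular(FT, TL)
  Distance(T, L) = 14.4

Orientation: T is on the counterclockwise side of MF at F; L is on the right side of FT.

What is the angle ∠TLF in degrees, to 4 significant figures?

71.80°

∠MFT = 148.0°, so FT runs at 3.7° + (180° − 148.0°) = 35.70° from the x-axis; with |FT| = 43.8, T = F + 43.8·(cos 35.70°, sin 35.70°) = (77.28, 28.26). FT ⟂ TL; with |TL| = 14.4 on the right of FT, L = T + 14.4·(0.5835, -0.8121) = (85.69, 16.56). Then cos ∠TLF = LT·LF / (|LT||LF|), giving 71.80°.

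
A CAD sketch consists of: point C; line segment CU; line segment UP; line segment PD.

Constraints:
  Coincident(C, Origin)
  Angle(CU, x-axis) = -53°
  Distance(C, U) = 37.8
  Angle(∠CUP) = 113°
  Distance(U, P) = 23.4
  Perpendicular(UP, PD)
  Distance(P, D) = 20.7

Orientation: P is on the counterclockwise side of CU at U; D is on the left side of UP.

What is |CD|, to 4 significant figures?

40.69

C is at the origin; CU runs at -53.0° with length 37.8, so U = 37.8·(cos -53.0°, sin -53.0°) = (22.75, -30.19). ∠CUP = 113.0°, so UP runs at -53.0° + (180° − 113.0°) = 14.00° from the x-axis; with |UP| = 23.4, P = U + 23.4·(cos 14.00°, sin 14.00°) = (45.45, -24.53). UP ⟂ PD; with |PD| = 20.7 on the left of UP, D = P + 20.7·(-0.2419, 0.9703) = (40.45, -4.442). Then |CD| = |D − C| = 40.69.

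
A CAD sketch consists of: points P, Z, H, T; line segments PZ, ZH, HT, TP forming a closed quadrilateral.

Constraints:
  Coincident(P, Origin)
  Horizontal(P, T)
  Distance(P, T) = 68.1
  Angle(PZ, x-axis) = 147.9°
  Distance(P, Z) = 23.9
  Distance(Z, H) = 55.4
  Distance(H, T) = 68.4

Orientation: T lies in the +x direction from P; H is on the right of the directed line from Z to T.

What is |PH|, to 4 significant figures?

35.52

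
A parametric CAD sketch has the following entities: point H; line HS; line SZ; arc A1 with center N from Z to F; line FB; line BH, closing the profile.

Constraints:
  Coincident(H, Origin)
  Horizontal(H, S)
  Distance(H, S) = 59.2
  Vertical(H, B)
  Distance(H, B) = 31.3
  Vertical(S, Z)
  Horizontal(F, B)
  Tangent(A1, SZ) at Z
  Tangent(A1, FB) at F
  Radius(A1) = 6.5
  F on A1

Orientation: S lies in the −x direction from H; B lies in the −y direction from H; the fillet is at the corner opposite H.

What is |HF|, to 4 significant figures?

61.29

H is at the origin; HS is horizontal with |HS| = 59.2 and S on the −x side, so S = (-59.20, 0.000). H and B share the same x with |HB| = 31.3 and B on the −y side, so B = (0.000, -31.30). The virtual corner opposite H is at (-59.20, -31.30). Since A1 is tangent to SZ there, NZ ⟂ SZ and since A1 is tangent to FB there, NF ⟂ FB, with radius 6.5, so the center N sits 6.5 in from both sides at N = (-52.70, -24.80). That places the tangent points at Z = (-59.20, -24.80) on SZ and F = (-52.70, -31.30) on FB. Then |HF| = |F − H| = 61.29.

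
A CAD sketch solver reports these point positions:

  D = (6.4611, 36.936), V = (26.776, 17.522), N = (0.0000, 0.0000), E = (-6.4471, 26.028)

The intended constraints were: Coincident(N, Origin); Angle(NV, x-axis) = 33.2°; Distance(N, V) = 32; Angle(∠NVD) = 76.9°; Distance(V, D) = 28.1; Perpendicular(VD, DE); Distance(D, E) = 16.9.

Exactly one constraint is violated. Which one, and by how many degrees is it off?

Perpendicular(VD, DE) — off by 6.10°.

N = (0.00, 0.00) ✓; NV at 33.20° ✓; |NV| = 32.00 ✓; ∠NVD = 76.90° ✓; |VD| = 28.10 ✓; ∠(VD, DE) = 83.90° ✗; |DE| = 16.90 ✓.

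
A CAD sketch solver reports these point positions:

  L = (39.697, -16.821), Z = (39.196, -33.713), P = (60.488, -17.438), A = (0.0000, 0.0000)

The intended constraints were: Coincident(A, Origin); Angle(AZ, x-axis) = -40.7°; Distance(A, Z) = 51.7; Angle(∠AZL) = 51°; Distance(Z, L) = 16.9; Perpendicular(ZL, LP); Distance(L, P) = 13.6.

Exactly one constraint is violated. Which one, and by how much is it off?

Distance(L, P) = 13.6 — off by 7.20.

A = (0.00, 0.00) ✓; AZ at -40.70° ✓; |AZ| = 51.70 ✓; ∠AZL = 51.00° ✓; |ZL| = 16.90 ✓; ∠(ZL, LP) = 90.00° ✓; |LP| = 20.80 ✗.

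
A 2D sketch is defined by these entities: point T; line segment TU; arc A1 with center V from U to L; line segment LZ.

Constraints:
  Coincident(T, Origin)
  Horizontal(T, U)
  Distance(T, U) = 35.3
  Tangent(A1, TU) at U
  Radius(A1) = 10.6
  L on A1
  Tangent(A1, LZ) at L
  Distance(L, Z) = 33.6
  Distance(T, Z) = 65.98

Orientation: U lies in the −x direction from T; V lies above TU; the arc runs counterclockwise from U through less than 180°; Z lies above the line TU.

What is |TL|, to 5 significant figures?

32.862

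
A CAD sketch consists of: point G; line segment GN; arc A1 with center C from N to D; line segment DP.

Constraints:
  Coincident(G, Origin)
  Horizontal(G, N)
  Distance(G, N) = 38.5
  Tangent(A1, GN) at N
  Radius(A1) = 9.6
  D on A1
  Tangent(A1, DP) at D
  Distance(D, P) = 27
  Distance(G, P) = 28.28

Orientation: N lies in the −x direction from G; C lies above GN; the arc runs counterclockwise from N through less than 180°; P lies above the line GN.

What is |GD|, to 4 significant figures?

31.24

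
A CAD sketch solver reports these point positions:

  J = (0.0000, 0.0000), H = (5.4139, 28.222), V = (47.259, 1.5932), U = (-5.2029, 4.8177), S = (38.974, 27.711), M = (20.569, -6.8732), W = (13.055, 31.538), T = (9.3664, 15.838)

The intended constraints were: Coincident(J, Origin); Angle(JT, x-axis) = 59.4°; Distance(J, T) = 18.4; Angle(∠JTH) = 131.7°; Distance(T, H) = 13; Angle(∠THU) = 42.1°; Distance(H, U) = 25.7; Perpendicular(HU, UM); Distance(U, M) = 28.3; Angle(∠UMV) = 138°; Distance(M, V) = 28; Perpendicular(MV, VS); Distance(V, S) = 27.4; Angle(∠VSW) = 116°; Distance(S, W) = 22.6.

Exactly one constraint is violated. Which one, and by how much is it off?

Distance(S, W) = 22.6 — off by 3.60.

J = (0.00, 0.00) ✓; JT at 59.40° ✓; |JT| = 18.40 ✓; ∠JTH = 131.7° ✓; |TH| = 13.00 ✓; ∠THU = 42.10° ✓; |HU| = 25.70 ✓; ∠(HU, UM) = 90.00° ✓; |UM| = 28.30 ✓; ∠UMV = 138.0° ✓; |MV| = 28.00 ✓; ∠(MV, VS) = 90.00° ✓; |VS| = 27.40 ✓; ∠VSW = 116.0° ✓; |SW| = 26.20 ✗.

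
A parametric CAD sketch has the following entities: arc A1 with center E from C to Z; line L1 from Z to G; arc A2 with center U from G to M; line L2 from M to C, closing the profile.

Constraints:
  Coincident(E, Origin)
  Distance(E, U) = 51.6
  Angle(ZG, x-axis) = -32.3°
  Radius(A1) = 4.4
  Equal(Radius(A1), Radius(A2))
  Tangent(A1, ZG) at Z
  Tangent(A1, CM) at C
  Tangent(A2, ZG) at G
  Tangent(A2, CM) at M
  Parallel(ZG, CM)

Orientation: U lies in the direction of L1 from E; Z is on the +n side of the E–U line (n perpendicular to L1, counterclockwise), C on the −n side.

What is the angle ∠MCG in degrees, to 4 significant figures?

9.678°

The slot axis is L1's direction at -32.3°, so u = (cos -32.3°, sin -32.3°) = (0.8453, -0.5344) and n = (−sin -32.3°, cos -32.3°) = (0.5344, 0.8453). E is at the origin and U lies 51.6 along u from E, so U = 51.6·u = (43.62, -27.57). Tangency of A1 to both parallel lines with radius 4.4 puts Z and C at E ± 4.4·n: Z = (2.351, 3.719), C = (-2.351, -3.719). Equal radii place G and M the same way about U: G = U + 4.4·n = (45.97, -23.85), M = U − 4.4·n = (41.26, -31.29). Then cos ∠MCG = CM·CG / (|CM||CG|), giving 9.678°.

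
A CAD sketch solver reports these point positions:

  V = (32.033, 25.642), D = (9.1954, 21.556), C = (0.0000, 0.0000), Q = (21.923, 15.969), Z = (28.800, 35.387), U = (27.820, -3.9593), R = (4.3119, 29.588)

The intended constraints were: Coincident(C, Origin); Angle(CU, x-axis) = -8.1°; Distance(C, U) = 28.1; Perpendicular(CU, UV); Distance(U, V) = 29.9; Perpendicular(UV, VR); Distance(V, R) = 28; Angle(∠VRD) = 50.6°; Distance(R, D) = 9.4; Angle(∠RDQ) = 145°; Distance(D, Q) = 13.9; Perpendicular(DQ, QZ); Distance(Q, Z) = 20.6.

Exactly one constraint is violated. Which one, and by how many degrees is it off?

Perpendicular(DQ, QZ) — off by 4.20°.

C = (0.00, 0.00) ✓; CU at -8.100° ✓; |CU| = 28.10 ✓; ∠(CU, UV) = 90.00° ✓; |UV| = 29.90 ✓; ∠(UV, VR) = 90.00° ✓; |VR| = 28.00 ✓; ∠VRD = 50.60° ✓; |RD| = 9.400 ✓; ∠RDQ = 145.0° ✓; |DQ| = 13.90 ✓; ∠(DQ, QZ) = 94.20° ✗; |QZ| = 20.60 ✓.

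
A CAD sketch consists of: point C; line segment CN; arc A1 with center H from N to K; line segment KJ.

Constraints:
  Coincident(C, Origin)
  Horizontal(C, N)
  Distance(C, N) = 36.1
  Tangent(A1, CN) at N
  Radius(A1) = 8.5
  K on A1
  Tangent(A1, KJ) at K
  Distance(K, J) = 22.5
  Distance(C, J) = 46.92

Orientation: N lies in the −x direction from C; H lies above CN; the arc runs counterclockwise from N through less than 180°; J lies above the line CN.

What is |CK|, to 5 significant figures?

29.909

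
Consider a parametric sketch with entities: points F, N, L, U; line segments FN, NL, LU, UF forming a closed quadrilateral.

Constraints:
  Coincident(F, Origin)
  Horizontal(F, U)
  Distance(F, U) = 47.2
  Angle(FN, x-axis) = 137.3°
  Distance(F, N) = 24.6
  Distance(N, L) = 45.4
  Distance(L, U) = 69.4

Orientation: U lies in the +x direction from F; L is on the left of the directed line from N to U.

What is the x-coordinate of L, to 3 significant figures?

5.50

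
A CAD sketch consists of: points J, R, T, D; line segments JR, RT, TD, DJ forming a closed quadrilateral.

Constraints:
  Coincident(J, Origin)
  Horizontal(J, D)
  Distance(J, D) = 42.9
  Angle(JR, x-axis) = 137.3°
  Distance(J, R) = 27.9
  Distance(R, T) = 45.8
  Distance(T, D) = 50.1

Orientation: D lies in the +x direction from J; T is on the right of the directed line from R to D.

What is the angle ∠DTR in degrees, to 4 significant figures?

87.13°

Checks: |RT| = 45.80 ✓; |TD| = 50.10 ✓.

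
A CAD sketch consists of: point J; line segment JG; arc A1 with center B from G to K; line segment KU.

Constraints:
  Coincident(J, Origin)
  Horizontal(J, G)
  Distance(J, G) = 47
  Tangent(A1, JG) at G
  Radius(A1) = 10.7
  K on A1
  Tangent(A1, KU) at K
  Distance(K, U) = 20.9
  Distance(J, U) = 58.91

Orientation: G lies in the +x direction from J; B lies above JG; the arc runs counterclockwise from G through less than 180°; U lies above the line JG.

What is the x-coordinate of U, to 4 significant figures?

48.00

Checks: |BK| = 10.70 ✓; ∠(BK, KU) = 90.00° ✓; |KU| = 20.90 ✓; |JU| = 58.91 ✓.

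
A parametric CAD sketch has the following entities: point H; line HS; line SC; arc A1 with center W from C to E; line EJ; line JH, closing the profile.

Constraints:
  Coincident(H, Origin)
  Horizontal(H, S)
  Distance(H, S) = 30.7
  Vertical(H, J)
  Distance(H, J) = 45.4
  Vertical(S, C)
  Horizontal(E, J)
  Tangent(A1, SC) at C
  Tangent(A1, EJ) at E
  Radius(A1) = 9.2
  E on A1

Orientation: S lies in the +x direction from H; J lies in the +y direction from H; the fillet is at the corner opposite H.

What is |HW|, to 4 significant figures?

42.10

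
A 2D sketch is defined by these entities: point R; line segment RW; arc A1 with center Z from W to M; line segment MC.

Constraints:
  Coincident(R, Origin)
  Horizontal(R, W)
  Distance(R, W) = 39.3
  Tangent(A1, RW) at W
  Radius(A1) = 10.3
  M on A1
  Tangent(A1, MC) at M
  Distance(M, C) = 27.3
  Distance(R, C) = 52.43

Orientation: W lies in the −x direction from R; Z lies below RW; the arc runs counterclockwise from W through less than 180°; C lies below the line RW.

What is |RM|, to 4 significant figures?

50.66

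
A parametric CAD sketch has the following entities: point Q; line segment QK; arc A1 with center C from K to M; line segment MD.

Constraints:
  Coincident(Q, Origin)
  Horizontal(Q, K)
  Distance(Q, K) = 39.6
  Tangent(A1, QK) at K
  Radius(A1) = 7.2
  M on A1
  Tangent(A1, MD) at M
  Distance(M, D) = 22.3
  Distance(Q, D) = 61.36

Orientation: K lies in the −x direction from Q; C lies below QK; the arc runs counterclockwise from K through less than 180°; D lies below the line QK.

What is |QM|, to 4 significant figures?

46.01

Q is at the origin; QK is horizontal with |QK| = 39.6 and K on the −x side, so K = (-39.60, 0.000). Since A1 is tangent to QK there, CK ⟂ QK, so C = K + (0, -7.2) = (-39.60, -7.200). Since CM ⟂ MD (tangency), |CD| = √(7.2² + 22.3²) = 23.43 regardless of where M sits on A1. So D lies on both circle(Q, 61.36) and circle(C, 23.43); the below-QK intersection is D = (-56.87, -23.04). M is the foot of the tangent from D: M = (-45.86, -3.645).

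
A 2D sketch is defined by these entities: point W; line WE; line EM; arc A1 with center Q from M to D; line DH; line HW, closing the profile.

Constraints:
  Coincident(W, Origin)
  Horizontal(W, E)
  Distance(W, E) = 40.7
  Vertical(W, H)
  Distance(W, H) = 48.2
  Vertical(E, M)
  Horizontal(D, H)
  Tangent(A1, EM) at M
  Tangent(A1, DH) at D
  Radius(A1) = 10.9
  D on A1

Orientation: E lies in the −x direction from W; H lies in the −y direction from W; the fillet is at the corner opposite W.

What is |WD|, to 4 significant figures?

56.67

W is at the origin; WE is horizontal with |WE| = 40.7 and E on the −x side, so E = (-40.70, 0.000). W and H share the same x with |WH| = 48.2 and H on the −y side, so H = (0.000, -48.20). The virtual corner opposite W is at (-40.70, -48.20). Tangency of A1 to EM means the radius QM is perpendicular to EM and A1 meets DH tangentially, so QD is at right angles to DH, with radius 10.9, so the center Q sits 10.9 in from both sides at Q = (-29.80, -37.30). That places the tangent points at M = (-40.70, -37.30) on EM and D = (-29.80, -48.20) on DH. Then |WD| = |D − W| = 56.67.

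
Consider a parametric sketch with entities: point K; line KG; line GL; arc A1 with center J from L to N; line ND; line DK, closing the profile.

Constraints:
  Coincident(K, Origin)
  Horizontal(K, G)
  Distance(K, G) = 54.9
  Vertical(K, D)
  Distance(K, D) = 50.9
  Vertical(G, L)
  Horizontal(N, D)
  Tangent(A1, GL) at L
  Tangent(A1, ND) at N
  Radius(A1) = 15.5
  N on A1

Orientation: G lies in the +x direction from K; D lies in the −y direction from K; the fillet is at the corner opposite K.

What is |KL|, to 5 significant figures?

65.324

The virtual corner opposite K is at (54.900, -50.900). Tangency of A1 to GL means the radius JL is perpendicular to GL and the tangent condition forces JN to be normal to ND, with radius 15.5, so the center J sits 15.5 in from both sides at J = (39.400, -35.400). That places the tangent points at L = (54.900, -35.400) on GL and N = (39.400, -50.900) on ND. Then |KL| = |L − K| = 65.324.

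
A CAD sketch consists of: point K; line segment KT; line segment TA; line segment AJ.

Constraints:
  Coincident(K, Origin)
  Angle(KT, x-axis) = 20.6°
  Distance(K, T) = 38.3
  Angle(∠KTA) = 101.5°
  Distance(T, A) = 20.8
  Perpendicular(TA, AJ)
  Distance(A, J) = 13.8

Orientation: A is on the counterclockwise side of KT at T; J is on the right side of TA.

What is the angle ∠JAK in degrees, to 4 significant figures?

142.9°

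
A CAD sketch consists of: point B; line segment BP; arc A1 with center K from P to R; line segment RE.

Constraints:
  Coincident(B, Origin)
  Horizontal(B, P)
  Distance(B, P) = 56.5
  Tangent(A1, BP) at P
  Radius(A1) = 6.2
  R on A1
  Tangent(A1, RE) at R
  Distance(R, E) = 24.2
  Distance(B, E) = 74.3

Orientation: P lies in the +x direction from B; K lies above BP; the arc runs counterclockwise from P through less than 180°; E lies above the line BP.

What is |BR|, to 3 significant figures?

62.6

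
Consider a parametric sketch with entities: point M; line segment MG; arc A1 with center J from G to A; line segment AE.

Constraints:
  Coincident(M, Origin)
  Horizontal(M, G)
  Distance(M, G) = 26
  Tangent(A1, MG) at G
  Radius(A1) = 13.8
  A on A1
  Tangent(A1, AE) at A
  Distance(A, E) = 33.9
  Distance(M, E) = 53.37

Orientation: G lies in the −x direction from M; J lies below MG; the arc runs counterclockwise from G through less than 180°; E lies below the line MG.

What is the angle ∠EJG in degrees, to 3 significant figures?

169°

M is at the origin; MG is horizontal with |MG| = 26.0 and G on the −x side, so G = (-26.0, 0.00). Tangency of A1 to MG means the radius JG is perpendicular to MG, so J = G + (0, -13.8) = (-26.0, -13.8). Since JA ⟂ AE (tangency), |JE| = √(13.8² + 33.9²) = 36.6 regardless of where A sits on A1. So E lies on both circle(M, 53.37) and circle(J, 36.6); the below-MG intersection is E = (-19.3, -49.8). A is the foot of the tangent from E: A = (-37.6, -21.3).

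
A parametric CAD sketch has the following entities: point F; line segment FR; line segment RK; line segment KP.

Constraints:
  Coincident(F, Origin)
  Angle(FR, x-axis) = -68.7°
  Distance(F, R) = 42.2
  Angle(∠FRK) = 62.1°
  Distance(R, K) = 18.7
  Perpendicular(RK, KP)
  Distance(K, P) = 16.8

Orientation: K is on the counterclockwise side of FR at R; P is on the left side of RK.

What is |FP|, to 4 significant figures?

20.52

F is at the origin; FR runs at -68.7° with length 42.2, so R = 42.2·(cos -68.7°, sin -68.7°) = (15.33, -39.32). ∠FRK = 62.1°, so RK runs at -68.7° + (180° − 62.1°) = 49.20° from the x-axis; with |RK| = 18.7, K = R + 18.7·(cos 49.20°, sin 49.20°) = (27.55, -25.16). RK is perpendicular to KP; with |KP| = 16.8 on the left of RK, P = K + 16.8·(-0.7570, 0.6534) = (14.83, -14.18). Then |FP| = |P − F| = 20.52.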